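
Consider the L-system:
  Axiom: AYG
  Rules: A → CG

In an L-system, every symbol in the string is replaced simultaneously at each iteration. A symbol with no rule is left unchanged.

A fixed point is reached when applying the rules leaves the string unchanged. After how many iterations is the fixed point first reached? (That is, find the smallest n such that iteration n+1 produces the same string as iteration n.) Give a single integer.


Step 0: AYG
Step 1: CGYG
Step 2: CGYG  (unchanged — fixed point at step 1)

Answer: 1


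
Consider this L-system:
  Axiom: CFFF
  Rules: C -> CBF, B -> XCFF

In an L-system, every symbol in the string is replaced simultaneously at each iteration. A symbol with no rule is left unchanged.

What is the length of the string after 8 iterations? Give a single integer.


Answer: 211

Derivation:
Step 0: length = 4
Step 1: length = 6
Step 2: length = 11
Step 3: length = 18
Step 4: length = 30
Step 5: length = 49
Step 6: length = 80
Step 7: length = 130
Step 8: length = 211


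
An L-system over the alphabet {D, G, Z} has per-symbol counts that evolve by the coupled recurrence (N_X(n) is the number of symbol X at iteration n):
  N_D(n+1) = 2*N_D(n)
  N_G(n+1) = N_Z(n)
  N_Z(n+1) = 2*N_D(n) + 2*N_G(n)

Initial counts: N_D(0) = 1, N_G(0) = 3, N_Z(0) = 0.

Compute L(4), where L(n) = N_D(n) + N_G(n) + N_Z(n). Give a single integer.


Step 0: N_D=1, N_G=3, N_Z=0, L=4
Step 1: N_D=2, N_G=0, N_Z=8, L=10
Step 2: N_D=4, N_G=8, N_Z=4, L=16
Step 3: N_D=8, N_G=4, N_Z=24, L=36
Step 4: N_D=16, N_G=24, N_Z=24, L=64

Answer: 64


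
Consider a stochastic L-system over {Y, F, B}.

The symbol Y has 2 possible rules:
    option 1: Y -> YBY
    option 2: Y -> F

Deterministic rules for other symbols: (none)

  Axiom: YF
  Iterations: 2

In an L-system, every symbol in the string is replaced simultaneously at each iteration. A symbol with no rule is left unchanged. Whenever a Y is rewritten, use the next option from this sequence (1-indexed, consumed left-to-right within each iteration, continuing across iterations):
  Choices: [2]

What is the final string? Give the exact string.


Answer: FF

Derivation:
Step 0: YF
Step 1: FF  (used choices [2])
Step 2: FF  (used choices [])


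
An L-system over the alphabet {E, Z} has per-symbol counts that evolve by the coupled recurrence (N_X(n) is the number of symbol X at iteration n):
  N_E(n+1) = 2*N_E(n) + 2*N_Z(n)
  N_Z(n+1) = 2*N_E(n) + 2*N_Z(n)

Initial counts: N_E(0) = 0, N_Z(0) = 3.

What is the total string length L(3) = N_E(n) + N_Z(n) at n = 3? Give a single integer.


Answer: 192

Derivation:
Step 0: N_E=0, N_Z=3, L=3
Step 1: N_E=6, N_Z=6, L=12
Step 2: N_E=24, N_Z=24, L=48
Step 3: N_E=96, N_Z=96, L=192


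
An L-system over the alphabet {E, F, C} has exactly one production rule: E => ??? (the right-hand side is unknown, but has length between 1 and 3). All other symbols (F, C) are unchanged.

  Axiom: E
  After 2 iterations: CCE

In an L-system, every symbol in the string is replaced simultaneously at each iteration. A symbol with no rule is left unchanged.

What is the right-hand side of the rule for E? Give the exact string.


Trying E => CE:
  Step 0: E
  Step 1: CE
  Step 2: CCE
Matches the given result.

Answer: CE


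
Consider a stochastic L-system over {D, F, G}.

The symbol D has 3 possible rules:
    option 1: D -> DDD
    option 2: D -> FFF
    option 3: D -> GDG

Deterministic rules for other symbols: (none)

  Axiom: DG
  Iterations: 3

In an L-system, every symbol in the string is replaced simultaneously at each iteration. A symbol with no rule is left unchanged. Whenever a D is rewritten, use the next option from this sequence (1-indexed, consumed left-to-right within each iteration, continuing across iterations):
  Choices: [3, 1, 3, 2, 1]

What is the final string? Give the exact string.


Step 0: DG
Step 1: GDGG  (used choices [3])
Step 2: GDDDGG  (used choices [1])
Step 3: GGDGFFFDDDGG  (used choices [3, 2, 1])

Answer: GGDGFFFDDDGG


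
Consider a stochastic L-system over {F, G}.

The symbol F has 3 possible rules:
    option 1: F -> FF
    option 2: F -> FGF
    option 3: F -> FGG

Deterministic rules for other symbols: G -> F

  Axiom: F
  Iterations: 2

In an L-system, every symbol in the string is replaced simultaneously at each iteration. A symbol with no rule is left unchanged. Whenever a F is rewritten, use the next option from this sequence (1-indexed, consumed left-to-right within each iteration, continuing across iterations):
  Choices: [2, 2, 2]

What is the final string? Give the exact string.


Step 0: F
Step 1: FGF  (used choices [2])
Step 2: FGFFFGF  (used choices [2, 2])

Answer: FGFFFGF


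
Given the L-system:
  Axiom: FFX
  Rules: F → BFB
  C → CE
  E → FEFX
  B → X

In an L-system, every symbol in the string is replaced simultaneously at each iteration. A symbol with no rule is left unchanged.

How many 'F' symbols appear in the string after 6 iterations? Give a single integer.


Step 0: FFX  (2 'F')
Step 1: BFBBFBX  (2 'F')
Step 2: XBFBXXBFBXX  (2 'F')
Step 3: XXBFBXXXXBFBXXX  (2 'F')
Step 4: XXXBFBXXXXXXBFBXXXX  (2 'F')
Step 5: XXXXBFBXXXXXXXXBFBXXXXX  (2 'F')
Step 6: XXXXXBFBXXXXXXXXXXBFBXXXXXX  (2 'F')

Answer: 2


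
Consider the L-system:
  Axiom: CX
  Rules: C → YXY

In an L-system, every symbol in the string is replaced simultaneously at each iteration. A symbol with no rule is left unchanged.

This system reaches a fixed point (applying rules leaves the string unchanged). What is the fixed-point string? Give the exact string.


Step 0: CX
Step 1: YXYX
Step 2: YXYX  (unchanged — fixed point at step 1)

Answer: YXYX


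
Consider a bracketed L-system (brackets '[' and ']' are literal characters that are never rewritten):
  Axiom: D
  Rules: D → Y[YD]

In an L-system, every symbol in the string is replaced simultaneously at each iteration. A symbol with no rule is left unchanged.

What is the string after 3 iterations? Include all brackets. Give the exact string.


Answer: Y[YY[YY[YD]]]

Derivation:
Step 0: D
Step 1: Y[YD]
Step 2: Y[YY[YD]]
Step 3: Y[YY[YY[YD]]]


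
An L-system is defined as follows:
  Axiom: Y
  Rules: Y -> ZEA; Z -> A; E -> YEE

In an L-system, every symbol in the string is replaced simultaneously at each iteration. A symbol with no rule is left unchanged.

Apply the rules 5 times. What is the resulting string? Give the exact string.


Step 0: Y
Step 1: ZEA
Step 2: AYEEA
Step 3: AZEAYEEYEEA
Step 4: AAYEEAZEAYEEYEEZEAYEEYEEA
Step 5: AAZEAYEEYEEAAYEEAZEAYEEYEEZEAYEEYEEAYEEAZEAYEEYEEZEAYEEYEEA

Answer: AAZEAYEEYEEAAYEEAZEAYEEYEEZEAYEEYEEAYEEAZEAYEEYEEZEAYEEYEEA


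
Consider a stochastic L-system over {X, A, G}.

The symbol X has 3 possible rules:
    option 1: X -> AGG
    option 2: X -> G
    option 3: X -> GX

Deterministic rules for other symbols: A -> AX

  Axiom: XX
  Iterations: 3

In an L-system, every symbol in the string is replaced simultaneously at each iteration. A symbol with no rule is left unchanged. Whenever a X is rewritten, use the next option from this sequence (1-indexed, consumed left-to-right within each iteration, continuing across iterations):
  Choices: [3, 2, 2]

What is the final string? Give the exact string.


Step 0: XX
Step 1: GXG  (used choices [3, 2])
Step 2: GGG  (used choices [2])
Step 3: GGG  (used choices [])

Answer: GGG


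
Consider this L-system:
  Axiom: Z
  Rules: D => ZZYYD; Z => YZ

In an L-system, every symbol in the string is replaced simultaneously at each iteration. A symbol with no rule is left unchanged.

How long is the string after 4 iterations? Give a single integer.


Answer: 5

Derivation:
Step 0: length = 1
Step 1: length = 2
Step 2: length = 3
Step 3: length = 4
Step 4: length = 5


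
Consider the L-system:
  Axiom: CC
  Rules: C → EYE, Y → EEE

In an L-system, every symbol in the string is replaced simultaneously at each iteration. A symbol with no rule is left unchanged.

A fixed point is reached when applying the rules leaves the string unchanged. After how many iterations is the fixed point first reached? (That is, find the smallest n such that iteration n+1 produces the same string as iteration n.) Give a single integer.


Answer: 2

Derivation:
Step 0: CC
Step 1: EYEEYE
Step 2: EEEEEEEEEE
Step 3: EEEEEEEEEE  (unchanged — fixed point at step 2)


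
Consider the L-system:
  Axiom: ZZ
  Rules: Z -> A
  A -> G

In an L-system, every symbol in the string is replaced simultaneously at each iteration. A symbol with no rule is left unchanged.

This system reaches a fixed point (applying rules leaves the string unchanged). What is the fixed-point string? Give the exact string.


Step 0: ZZ
Step 1: AA
Step 2: GG
Step 3: GG  (unchanged — fixed point at step 2)

Answer: GG


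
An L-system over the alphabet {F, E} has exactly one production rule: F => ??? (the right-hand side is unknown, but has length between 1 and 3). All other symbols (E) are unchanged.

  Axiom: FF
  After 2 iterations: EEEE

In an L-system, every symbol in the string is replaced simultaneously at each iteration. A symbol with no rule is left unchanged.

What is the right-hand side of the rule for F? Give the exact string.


Trying F => EE:
  Step 0: FF
  Step 1: EEEE
  Step 2: EEEE
Matches the given result.

Answer: EE


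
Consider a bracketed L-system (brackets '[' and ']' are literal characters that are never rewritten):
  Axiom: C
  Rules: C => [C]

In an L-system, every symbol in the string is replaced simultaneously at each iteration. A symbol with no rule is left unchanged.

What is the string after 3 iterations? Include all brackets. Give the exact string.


Step 0: C
Step 1: [C]
Step 2: [[C]]
Step 3: [[[C]]]

Answer: [[[C]]]


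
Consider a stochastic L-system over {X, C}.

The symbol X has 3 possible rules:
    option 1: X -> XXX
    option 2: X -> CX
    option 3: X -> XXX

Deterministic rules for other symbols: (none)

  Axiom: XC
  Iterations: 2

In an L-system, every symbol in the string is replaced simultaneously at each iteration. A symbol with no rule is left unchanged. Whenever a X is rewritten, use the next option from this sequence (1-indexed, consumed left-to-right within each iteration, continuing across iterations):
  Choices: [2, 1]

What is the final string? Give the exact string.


Step 0: XC
Step 1: CXC  (used choices [2])
Step 2: CXXXC  (used choices [1])

Answer: CXXXC


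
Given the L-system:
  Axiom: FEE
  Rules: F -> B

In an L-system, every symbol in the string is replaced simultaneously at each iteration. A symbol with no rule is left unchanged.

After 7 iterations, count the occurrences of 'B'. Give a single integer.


Step 0: FEE  (0 'B')
Step 1: BEE  (1 'B')
Step 2: BEE  (1 'B')
Step 3: BEE  (1 'B')
Step 4: BEE  (1 'B')
Step 5: BEE  (1 'B')
Step 6: BEE  (1 'B')
Step 7: BEE  (1 'B')

Answer: 1


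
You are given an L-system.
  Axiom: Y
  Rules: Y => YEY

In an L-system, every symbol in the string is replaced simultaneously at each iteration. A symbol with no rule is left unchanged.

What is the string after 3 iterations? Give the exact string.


Answer: YEYEYEYEYEYEYEY

Derivation:
Step 0: Y
Step 1: YEY
Step 2: YEYEYEY
Step 3: YEYEYEYEYEYEYEY


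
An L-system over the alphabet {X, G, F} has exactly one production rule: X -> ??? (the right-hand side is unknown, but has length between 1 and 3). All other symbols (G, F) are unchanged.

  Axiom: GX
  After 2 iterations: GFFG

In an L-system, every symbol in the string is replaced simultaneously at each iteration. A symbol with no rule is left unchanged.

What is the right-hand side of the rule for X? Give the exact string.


Answer: FFG

Derivation:
Trying X -> FFG:
  Step 0: GX
  Step 1: GFFG
  Step 2: GFFG
Matches the given result.


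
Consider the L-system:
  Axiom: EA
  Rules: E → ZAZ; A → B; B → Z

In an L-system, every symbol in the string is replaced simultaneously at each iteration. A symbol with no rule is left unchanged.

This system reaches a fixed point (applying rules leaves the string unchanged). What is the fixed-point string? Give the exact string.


Answer: ZZZZ

Derivation:
Step 0: EA
Step 1: ZAZB
Step 2: ZBZZ
Step 3: ZZZZ
Step 4: ZZZZ  (unchanged — fixed point at step 3)


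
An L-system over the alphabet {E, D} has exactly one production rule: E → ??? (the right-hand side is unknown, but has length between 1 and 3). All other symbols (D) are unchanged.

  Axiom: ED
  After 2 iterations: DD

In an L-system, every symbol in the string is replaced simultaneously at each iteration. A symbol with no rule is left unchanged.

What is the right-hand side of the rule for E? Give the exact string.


Answer: D

Derivation:
Trying E → D:
  Step 0: ED
  Step 1: DD
  Step 2: DD
Matches the given result.


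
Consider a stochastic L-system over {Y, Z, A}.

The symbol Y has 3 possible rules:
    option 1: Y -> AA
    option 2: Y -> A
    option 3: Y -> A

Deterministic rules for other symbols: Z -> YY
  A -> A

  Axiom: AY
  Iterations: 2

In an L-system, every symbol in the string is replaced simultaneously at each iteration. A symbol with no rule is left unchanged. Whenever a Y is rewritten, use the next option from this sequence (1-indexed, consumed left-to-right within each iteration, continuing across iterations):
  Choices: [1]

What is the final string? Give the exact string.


Step 0: AY
Step 1: AAA  (used choices [1])
Step 2: AAA  (used choices [])

Answer: AAA


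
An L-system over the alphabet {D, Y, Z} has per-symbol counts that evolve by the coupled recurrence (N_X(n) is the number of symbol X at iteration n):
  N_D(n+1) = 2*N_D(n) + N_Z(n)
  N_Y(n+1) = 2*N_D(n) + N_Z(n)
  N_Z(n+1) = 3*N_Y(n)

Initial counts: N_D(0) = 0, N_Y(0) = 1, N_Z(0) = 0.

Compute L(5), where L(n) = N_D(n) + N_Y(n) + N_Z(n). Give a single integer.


Step 0: N_D=0, N_Y=1, N_Z=0, L=1
Step 1: N_D=0, N_Y=0, N_Z=3, L=3
Step 2: N_D=3, N_Y=3, N_Z=0, L=6
Step 3: N_D=6, N_Y=6, N_Z=9, L=21
Step 4: N_D=21, N_Y=21, N_Z=18, L=60
Step 5: N_D=60, N_Y=60, N_Z=63, L=183

Answer: 183


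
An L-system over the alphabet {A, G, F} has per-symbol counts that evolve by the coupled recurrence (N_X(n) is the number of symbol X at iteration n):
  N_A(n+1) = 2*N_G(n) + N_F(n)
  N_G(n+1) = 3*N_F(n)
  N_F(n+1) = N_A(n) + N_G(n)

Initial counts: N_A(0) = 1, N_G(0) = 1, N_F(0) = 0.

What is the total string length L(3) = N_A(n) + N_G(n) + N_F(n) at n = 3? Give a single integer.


Step 0: N_A=1, N_G=1, N_F=0, L=2
Step 1: N_A=2, N_G=0, N_F=2, L=4
Step 2: N_A=2, N_G=6, N_F=2, L=10
Step 3: N_A=14, N_G=6, N_F=8, L=28

Answer: 28


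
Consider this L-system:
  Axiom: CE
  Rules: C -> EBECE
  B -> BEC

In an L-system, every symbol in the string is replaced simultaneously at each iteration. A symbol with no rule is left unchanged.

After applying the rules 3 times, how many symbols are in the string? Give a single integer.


Step 0: length = 2
Step 1: length = 6
Step 2: length = 12
Step 3: length = 24

Answer: 24


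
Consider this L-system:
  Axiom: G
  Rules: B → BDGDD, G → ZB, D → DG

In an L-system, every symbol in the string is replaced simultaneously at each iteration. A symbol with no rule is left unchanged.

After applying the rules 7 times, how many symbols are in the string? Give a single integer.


Step 0: length = 1
Step 1: length = 2
Step 2: length = 6
Step 3: length = 14
Step 4: length = 32
Step 5: length = 76
Step 6: length = 180
Step 7: length = 424

Answer: 424


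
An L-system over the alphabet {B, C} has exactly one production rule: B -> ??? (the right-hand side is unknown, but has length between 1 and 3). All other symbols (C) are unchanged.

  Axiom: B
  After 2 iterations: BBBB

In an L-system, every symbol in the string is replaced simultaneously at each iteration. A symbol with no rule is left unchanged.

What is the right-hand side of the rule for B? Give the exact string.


Answer: BB

Derivation:
Trying B -> BB:
  Step 0: B
  Step 1: BB
  Step 2: BBBB
Matches the given result.


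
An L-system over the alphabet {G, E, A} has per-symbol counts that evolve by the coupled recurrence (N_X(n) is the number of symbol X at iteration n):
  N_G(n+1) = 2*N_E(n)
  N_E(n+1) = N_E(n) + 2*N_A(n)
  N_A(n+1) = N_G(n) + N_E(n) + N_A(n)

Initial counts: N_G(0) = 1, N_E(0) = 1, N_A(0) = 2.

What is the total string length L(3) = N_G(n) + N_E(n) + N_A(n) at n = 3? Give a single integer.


Step 0: N_G=1, N_E=1, N_A=2, L=4
Step 1: N_G=2, N_E=5, N_A=4, L=11
Step 2: N_G=10, N_E=13, N_A=11, L=34
Step 3: N_G=26, N_E=35, N_A=34, L=95

Answer: 95


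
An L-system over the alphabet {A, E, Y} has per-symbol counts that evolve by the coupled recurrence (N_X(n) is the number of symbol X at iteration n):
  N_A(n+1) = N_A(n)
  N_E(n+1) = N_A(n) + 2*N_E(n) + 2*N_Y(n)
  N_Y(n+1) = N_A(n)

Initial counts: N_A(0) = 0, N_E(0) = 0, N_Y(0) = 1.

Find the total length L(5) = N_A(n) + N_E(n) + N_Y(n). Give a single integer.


Answer: 32

Derivation:
Step 0: N_A=0, N_E=0, N_Y=1, L=1
Step 1: N_A=0, N_E=2, N_Y=0, L=2
Step 2: N_A=0, N_E=4, N_Y=0, L=4
Step 3: N_A=0, N_E=8, N_Y=0, L=8
Step 4: N_A=0, N_E=16, N_Y=0, L=16
Step 5: N_A=0, N_E=32, N_Y=0, L=32


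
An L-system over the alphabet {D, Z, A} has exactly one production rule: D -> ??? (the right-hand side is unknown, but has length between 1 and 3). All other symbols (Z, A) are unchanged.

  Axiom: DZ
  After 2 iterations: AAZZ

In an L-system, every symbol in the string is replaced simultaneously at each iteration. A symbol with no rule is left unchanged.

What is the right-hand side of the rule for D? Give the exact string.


Trying D -> AAZ:
  Step 0: DZ
  Step 1: AAZZ
  Step 2: AAZZ
Matches the given result.

Answer: AAZ


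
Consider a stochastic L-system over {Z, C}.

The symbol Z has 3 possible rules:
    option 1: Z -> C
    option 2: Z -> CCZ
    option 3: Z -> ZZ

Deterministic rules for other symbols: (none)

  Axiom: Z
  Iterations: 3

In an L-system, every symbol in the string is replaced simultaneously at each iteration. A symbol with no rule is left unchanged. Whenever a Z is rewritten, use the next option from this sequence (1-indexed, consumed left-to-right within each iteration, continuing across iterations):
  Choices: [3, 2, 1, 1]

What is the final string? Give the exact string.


Answer: CCCC

Derivation:
Step 0: Z
Step 1: ZZ  (used choices [3])
Step 2: CCZC  (used choices [2, 1])
Step 3: CCCC  (used choices [1])


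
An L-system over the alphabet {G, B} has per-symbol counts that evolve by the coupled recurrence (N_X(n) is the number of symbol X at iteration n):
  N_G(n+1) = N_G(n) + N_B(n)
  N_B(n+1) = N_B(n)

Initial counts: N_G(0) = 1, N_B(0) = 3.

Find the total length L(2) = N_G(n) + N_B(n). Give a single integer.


Answer: 10

Derivation:
Step 0: N_G=1, N_B=3, L=4
Step 1: N_G=4, N_B=3, L=7
Step 2: N_G=7, N_B=3, L=10


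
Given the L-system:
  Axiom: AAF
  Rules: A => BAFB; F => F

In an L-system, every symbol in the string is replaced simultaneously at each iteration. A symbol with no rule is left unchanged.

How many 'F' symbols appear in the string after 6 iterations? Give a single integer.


Step 0: AAF  (1 'F')
Step 1: BAFBBAFBF  (3 'F')
Step 2: BBAFBFBBBAFBFBF  (5 'F')
Step 3: BBBAFBFBFBBBBAFBFBFBF  (7 'F')
Step 4: BBBBAFBFBFBFBBBBBAFBFBFBFBF  (9 'F')
Step 5: BBBBBAFBFBFBFBFBBBBBBAFBFBFBFBFBF  (11 'F')
Step 6: BBBBBBAFBFBFBFBFBFBBBBBBBAFBFBFBFBFBFBF  (13 'F')

Answer: 13


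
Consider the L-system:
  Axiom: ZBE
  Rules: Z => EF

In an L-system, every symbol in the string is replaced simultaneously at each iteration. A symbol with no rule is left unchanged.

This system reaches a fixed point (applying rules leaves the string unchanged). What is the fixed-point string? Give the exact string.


Step 0: ZBE
Step 1: EFBE
Step 2: EFBE  (unchanged — fixed point at step 1)

Answer: EFBE


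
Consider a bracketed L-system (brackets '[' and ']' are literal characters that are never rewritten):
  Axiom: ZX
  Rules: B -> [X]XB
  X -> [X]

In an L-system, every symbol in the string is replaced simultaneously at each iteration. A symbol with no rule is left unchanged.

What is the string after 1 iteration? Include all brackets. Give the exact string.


Answer: Z[X]

Derivation:
Step 0: ZX
Step 1: Z[X]


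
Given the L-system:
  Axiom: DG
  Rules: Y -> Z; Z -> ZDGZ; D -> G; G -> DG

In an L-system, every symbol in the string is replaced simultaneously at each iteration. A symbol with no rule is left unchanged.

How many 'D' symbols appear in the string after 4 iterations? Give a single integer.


Answer: 5

Derivation:
Step 0: DG  (1 'D')
Step 1: GDG  (1 'D')
Step 2: DGGDG  (2 'D')
Step 3: GDGDGGDG  (3 'D')
Step 4: DGGDGGDGDGGDG  (5 'D')


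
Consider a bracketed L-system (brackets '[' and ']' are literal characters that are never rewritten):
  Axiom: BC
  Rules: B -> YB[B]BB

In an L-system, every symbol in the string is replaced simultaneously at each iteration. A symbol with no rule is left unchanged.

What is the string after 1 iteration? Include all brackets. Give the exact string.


Step 0: BC
Step 1: YB[B]BBC

Answer: YB[B]BBC


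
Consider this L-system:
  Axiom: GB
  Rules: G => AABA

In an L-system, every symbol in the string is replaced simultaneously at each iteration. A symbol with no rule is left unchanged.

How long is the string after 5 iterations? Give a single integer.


Step 0: length = 2
Step 1: length = 5
Step 2: length = 5
Step 3: length = 5
Step 4: length = 5
Step 5: length = 5

Answer: 5


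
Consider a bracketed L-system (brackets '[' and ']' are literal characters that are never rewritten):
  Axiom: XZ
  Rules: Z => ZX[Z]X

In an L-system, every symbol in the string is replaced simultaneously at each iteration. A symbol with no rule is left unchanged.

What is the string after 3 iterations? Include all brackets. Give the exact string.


Step 0: XZ
Step 1: XZX[Z]X
Step 2: XZX[Z]XX[ZX[Z]X]X
Step 3: XZX[Z]XX[ZX[Z]X]XX[ZX[Z]XX[ZX[Z]X]X]X

Answer: XZX[Z]XX[ZX[Z]X]XX[ZX[Z]XX[ZX[Z]X]X]X


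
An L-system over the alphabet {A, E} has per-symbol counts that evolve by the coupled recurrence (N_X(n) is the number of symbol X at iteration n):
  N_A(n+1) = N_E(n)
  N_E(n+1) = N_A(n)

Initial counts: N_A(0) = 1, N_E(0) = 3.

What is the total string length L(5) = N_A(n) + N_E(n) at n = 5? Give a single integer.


Answer: 4

Derivation:
Step 0: N_A=1, N_E=3, L=4
Step 1: N_A=3, N_E=1, L=4
Step 2: N_A=1, N_E=3, L=4
Step 3: N_A=3, N_E=1, L=4
Step 4: N_A=1, N_E=3, L=4
Step 5: N_A=3, N_E=1, L=4


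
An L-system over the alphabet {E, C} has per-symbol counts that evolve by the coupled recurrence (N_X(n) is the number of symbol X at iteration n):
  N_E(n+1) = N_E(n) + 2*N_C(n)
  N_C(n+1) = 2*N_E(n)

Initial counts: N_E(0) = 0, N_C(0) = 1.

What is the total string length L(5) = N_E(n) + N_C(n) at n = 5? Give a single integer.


Answer: 94

Derivation:
Step 0: N_E=0, N_C=1, L=1
Step 1: N_E=2, N_C=0, L=2
Step 2: N_E=2, N_C=4, L=6
Step 3: N_E=10, N_C=4, L=14
Step 4: N_E=18, N_C=20, L=38
Step 5: N_E=58, N_C=36, L=94


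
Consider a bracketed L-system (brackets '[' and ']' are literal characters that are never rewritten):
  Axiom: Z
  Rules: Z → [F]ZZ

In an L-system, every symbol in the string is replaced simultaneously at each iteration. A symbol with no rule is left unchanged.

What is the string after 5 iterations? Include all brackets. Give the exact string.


Answer: [F][F][F][F][F]ZZ[F]ZZ[F][F]ZZ[F]ZZ[F][F][F]ZZ[F]ZZ[F][F]ZZ[F]ZZ[F][F][F][F]ZZ[F]ZZ[F][F]ZZ[F]ZZ[F][F][F]ZZ[F]ZZ[F][F]ZZ[F]ZZ

Derivation:
Step 0: Z
Step 1: [F]ZZ
Step 2: [F][F]ZZ[F]ZZ
Step 3: [F][F][F]ZZ[F]ZZ[F][F]ZZ[F]ZZ
Step 4: [F][F][F][F]ZZ[F]ZZ[F][F]ZZ[F]ZZ[F][F][F]ZZ[F]ZZ[F][F]ZZ[F]ZZ
Step 5: [F][F][F][F][F]ZZ[F]ZZ[F][F]ZZ[F]ZZ[F][F][F]ZZ[F]ZZ[F][F]ZZ[F]ZZ[F][F][F][F]ZZ[F]ZZ[F][F]ZZ[F]ZZ[F][F][F]ZZ[F]ZZ[F][F]ZZ[F]ZZ


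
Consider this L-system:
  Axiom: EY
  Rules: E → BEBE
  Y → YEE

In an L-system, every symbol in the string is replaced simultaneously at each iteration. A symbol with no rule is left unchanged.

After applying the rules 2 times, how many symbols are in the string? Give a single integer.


Answer: 21

Derivation:
Step 0: length = 2
Step 1: length = 7
Step 2: length = 21


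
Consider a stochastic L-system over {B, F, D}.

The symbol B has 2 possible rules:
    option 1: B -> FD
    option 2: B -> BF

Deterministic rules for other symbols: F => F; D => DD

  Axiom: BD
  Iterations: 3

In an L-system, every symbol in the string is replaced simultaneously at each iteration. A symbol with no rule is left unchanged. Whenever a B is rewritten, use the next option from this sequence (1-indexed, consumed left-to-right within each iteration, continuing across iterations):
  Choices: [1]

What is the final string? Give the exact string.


Answer: FDDDDDDDDDDDD

Derivation:
Step 0: BD
Step 1: FDDD  (used choices [1])
Step 2: FDDDDDD  (used choices [])
Step 3: FDDDDDDDDDDDD  (used choices [])


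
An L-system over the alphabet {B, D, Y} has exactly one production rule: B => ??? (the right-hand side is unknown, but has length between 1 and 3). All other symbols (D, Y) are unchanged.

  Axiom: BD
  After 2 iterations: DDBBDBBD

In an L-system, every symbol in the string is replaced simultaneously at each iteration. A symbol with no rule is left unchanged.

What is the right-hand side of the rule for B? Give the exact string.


Trying B => DBB:
  Step 0: BD
  Step 1: DBBD
  Step 2: DDBBDBBD
Matches the given result.

Answer: DBB


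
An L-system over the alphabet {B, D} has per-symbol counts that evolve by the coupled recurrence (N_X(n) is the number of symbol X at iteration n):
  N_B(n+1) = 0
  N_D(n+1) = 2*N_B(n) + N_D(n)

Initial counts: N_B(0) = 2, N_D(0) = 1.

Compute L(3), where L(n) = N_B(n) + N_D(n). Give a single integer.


Step 0: N_B=2, N_D=1, L=3
Step 1: N_B=0, N_D=5, L=5
Step 2: N_B=0, N_D=5, L=5
Step 3: N_B=0, N_D=5, L=5

Answer: 5


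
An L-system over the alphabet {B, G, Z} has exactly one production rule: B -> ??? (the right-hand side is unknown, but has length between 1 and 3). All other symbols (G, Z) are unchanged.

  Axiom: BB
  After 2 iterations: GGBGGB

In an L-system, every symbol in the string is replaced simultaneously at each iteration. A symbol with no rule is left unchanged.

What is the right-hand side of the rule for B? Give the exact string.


Answer: GB

Derivation:
Trying B -> GB:
  Step 0: BB
  Step 1: GBGB
  Step 2: GGBGGB
Matches the given result.


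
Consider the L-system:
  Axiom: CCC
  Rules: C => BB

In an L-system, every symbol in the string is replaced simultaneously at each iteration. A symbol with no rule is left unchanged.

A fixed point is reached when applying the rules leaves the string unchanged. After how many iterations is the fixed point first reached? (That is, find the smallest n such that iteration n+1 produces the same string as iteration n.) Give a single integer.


Step 0: CCC
Step 1: BBBBBB
Step 2: BBBBBB  (unchanged — fixed point at step 1)

Answer: 1


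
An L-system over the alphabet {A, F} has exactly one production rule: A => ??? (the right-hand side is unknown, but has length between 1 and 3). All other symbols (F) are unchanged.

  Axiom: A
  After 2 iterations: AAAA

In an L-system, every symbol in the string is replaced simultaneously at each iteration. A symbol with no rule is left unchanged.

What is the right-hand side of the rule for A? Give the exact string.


Answer: AA

Derivation:
Trying A => AA:
  Step 0: A
  Step 1: AA
  Step 2: AAAA
Matches the given result.


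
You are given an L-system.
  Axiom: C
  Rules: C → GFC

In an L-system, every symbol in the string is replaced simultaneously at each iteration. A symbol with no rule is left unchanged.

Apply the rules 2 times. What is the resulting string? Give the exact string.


Answer: GFGFC

Derivation:
Step 0: C
Step 1: GFC
Step 2: GFGFC


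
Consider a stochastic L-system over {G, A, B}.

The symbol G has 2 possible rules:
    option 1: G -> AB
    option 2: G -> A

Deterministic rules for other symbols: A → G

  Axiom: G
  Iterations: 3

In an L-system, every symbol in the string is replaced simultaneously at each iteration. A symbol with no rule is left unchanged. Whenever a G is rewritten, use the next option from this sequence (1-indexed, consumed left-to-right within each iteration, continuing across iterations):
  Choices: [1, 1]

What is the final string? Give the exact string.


Answer: ABB

Derivation:
Step 0: G
Step 1: AB  (used choices [1])
Step 2: GB  (used choices [])
Step 3: ABB  (used choices [1])


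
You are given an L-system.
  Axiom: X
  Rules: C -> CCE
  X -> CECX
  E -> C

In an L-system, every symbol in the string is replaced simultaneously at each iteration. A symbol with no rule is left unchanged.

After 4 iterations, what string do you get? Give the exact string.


Step 0: X
Step 1: CECX
Step 2: CCECCCECECX
Step 3: CCECCECCCECCECCECCCECCCECECX
Step 4: CCECCECCCECCECCCECCECCECCCECCECCCECCECCCECCECCECCCECCECCECCCECCCECECX

Answer: CCECCECCCECCECCCECCECCECCCECCECCCECCECCCECCECCECCCECCECCECCCECCCECECX


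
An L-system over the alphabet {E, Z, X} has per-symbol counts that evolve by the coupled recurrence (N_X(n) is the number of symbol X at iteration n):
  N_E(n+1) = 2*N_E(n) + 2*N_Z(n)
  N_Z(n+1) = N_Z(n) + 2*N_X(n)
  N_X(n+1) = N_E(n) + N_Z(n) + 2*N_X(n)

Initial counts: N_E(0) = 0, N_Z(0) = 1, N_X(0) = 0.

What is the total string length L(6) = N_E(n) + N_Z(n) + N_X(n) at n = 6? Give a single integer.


Step 0: N_E=0, N_Z=1, N_X=0, L=1
Step 1: N_E=2, N_Z=1, N_X=1, L=4
Step 2: N_E=6, N_Z=3, N_X=5, L=14
Step 3: N_E=18, N_Z=13, N_X=19, L=50
Step 4: N_E=62, N_Z=51, N_X=69, L=182
Step 5: N_E=226, N_Z=189, N_X=251, L=666
Step 6: N_E=830, N_Z=691, N_X=917, L=2438

Answer: 2438


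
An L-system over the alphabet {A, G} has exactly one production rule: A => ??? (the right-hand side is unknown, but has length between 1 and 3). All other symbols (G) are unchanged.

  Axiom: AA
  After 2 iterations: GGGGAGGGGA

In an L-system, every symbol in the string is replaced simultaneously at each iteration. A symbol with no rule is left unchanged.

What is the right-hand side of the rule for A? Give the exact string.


Answer: GGA

Derivation:
Trying A => GGA:
  Step 0: AA
  Step 1: GGAGGA
  Step 2: GGGGAGGGGA
Matches the given result.


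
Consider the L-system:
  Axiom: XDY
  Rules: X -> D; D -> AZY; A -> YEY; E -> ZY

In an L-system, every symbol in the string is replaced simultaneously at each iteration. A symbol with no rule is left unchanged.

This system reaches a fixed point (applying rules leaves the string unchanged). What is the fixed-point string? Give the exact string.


Answer: YZYYZYYZYYZYY

Derivation:
Step 0: XDY
Step 1: DAZYY
Step 2: AZYYEYZYY
Step 3: YEYZYYZYYZYY
Step 4: YZYYZYYZYYZYY
Step 5: YZYYZYYZYYZYY  (unchanged — fixed point at step 4)


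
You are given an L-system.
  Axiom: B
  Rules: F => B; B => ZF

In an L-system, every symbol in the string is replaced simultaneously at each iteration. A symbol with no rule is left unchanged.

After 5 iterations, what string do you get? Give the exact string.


Step 0: B
Step 1: ZF
Step 2: ZB
Step 3: ZZF
Step 4: ZZB
Step 5: ZZZF

Answer: ZZZF


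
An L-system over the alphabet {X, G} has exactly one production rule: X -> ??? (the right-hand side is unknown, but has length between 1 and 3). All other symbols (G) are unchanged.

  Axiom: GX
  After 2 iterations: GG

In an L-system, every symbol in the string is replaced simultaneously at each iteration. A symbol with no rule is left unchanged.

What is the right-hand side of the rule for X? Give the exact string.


Trying X -> G:
  Step 0: GX
  Step 1: GG
  Step 2: GG
Matches the given result.

Answer: G


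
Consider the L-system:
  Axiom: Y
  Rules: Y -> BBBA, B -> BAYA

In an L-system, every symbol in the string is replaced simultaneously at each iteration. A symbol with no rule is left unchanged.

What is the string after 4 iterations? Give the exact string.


Step 0: Y
Step 1: BBBA
Step 2: BAYABAYABAYAA
Step 3: BAYAABBBAABAYAABBBAABAYAABBBAAA
Step 4: BAYAABBBAAABAYABAYABAYAAABAYAABBBAAABAYABAYABAYAAABAYAABBBAAABAYABAYABAYAAAA

Answer: BAYAABBBAAABAYABAYABAYAAABAYAABBBAAABAYABAYABAYAAABAYAABBBAAABAYABAYABAYAAAA


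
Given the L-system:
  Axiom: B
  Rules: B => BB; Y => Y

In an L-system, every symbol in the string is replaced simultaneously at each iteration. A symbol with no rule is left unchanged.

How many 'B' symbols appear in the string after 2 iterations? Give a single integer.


Step 0: B  (1 'B')
Step 1: BB  (2 'B')
Step 2: BBBB  (4 'B')

Answer: 4


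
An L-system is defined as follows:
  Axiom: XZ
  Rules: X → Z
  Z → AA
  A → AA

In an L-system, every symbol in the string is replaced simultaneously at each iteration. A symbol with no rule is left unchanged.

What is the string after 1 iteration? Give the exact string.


Answer: ZAA

Derivation:
Step 0: XZ
Step 1: ZAA


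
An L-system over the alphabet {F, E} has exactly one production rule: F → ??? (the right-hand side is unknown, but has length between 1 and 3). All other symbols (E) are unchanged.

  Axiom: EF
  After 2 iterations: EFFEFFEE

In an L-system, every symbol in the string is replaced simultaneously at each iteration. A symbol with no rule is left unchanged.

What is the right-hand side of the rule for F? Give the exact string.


Trying F → FFE:
  Step 0: EF
  Step 1: EFFE
  Step 2: EFFEFFEE
Matches the given result.

Answer: FFE


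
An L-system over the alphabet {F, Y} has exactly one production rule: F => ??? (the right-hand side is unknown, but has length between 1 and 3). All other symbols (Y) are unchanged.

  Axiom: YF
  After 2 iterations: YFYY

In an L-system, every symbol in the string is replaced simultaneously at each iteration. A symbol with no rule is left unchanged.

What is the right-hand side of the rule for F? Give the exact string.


Trying F => FY:
  Step 0: YF
  Step 1: YFY
  Step 2: YFYY
Matches the given result.

Answer: FY


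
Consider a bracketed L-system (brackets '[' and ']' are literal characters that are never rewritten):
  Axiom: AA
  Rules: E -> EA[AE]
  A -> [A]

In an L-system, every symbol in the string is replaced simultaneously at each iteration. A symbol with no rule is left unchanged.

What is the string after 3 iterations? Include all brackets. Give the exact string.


Step 0: AA
Step 1: [A][A]
Step 2: [[A]][[A]]
Step 3: [[[A]]][[[A]]]

Answer: [[[A]]][[[A]]]


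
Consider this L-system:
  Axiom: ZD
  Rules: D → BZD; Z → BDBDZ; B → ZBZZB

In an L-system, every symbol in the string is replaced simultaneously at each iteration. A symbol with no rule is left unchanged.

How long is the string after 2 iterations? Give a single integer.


Step 0: length = 2
Step 1: length = 8
Step 2: length = 34

Answer: 34


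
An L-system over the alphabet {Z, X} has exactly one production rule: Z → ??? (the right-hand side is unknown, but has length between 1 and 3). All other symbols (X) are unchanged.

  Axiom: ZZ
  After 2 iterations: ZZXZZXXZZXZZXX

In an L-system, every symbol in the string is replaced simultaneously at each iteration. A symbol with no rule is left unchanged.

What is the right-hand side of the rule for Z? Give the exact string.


Trying Z → ZZX:
  Step 0: ZZ
  Step 1: ZZXZZX
  Step 2: ZZXZZXXZZXZZXX
Matches the given result.

Answer: ZZX


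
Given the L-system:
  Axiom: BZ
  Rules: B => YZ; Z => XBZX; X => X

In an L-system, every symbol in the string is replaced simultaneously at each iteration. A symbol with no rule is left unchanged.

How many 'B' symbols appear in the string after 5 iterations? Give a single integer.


Answer: 8

Derivation:
Step 0: BZ  (1 'B')
Step 1: YZXBZX  (1 'B')
Step 2: YXBZXXYZXBZXX  (2 'B')
Step 3: YXYZXBZXXXYXBZXXYZXBZXXX  (3 'B')
Step 4: YXYXBZXXYZXBZXXXXYXYZXBZXXXYXBZXXYZXBZXXXX  (5 'B')
Step 5: YXYXYZXBZXXXYXBZXXYZXBZXXXXXYXYXBZXXYZXBZXXXXYXYZXBZXXXYXBZXXYZXBZXXXXX  (8 'B')


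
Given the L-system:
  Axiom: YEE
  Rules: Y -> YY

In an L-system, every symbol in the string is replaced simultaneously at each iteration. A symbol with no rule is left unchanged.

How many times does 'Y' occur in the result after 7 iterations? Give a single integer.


Step 0: YEE  (1 'Y')
Step 1: YYEE  (2 'Y')
Step 2: YYYYEE  (4 'Y')
Step 3: YYYYYYYYEE  (8 'Y')
Step 4: YYYYYYYYYYYYYYYYEE  (16 'Y')
Step 5: YYYYYYYYYYYYYYYYYYYYYYYYYYYYYYYYEE  (32 'Y')
Step 6: YYYYYYYYYYYYYYYYYYYYYYYYYYYYYYYYYYYYYYYYYYYYYYYYYYYYYYYYYYYYYYYYEE  (64 'Y')
Step 7: YYYYYYYYYYYYYYYYYYYYYYYYYYYYYYYYYYYYYYYYYYYYYYYYYYYYYYYYYYYYYYYYYYYYYYYYYYYYYYYYYYYYYYYYYYYYYYYYYYYYYYYYYYYYYYYYYYYYYYYYYYYYYYYYEE  (128 'Y')

Answer: 128


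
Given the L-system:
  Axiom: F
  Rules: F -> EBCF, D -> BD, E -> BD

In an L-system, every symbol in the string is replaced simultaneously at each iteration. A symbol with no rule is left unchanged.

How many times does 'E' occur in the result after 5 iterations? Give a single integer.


Answer: 1

Derivation:
Step 0: F  (0 'E')
Step 1: EBCF  (1 'E')
Step 2: BDBCEBCF  (1 'E')
Step 3: BBDBCBDBCEBCF  (1 'E')
Step 4: BBBDBCBBDBCBDBCEBCF  (1 'E')
Step 5: BBBBDBCBBBDBCBBDBCBDBCEBCF  (1 'E')


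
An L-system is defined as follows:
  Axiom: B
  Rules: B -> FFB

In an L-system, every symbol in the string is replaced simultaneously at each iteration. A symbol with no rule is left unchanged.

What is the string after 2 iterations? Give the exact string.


Answer: FFFFB

Derivation:
Step 0: B
Step 1: FFB
Step 2: FFFFB


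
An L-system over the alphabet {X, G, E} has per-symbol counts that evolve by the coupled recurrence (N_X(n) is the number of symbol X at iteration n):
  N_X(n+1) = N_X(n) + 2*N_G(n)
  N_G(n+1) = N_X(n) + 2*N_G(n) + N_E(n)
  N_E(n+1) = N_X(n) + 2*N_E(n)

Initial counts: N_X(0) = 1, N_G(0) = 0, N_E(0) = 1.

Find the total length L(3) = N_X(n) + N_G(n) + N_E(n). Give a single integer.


Answer: 68

Derivation:
Step 0: N_X=1, N_G=0, N_E=1, L=2
Step 1: N_X=1, N_G=2, N_E=3, L=6
Step 2: N_X=5, N_G=8, N_E=7, L=20
Step 3: N_X=21, N_G=28, N_E=19, L=68


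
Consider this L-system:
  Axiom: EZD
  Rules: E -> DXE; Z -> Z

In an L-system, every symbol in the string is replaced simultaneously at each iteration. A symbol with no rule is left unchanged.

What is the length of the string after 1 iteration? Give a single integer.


Answer: 5

Derivation:
Step 0: length = 3
Step 1: length = 5


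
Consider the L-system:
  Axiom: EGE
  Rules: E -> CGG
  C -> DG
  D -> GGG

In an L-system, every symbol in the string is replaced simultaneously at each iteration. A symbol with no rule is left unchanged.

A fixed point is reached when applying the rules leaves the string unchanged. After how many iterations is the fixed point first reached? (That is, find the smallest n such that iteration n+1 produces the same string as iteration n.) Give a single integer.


Answer: 3

Derivation:
Step 0: EGE
Step 1: CGGGCGG
Step 2: DGGGGDGGG
Step 3: GGGGGGGGGGGGG
Step 4: GGGGGGGGGGGGG  (unchanged — fixed point at step 3)


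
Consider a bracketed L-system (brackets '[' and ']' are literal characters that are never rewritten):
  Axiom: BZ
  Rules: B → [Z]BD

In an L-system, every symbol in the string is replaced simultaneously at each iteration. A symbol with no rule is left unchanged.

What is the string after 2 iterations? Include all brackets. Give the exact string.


Answer: [Z][Z]BDDZ

Derivation:
Step 0: BZ
Step 1: [Z]BDZ
Step 2: [Z][Z]BDDZ


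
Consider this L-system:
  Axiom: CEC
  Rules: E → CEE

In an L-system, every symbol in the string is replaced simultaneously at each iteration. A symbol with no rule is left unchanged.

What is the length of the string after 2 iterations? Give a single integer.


Answer: 9

Derivation:
Step 0: length = 3
Step 1: length = 5
Step 2: length = 9


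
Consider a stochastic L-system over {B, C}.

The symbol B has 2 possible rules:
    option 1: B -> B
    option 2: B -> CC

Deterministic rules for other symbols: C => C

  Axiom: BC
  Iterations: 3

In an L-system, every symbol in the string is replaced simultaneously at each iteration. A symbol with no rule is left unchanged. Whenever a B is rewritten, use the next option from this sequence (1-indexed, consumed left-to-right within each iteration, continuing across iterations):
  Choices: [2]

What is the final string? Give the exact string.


Answer: CCC

Derivation:
Step 0: BC
Step 1: CCC  (used choices [2])
Step 2: CCC  (used choices [])
Step 3: CCC  (used choices [])
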